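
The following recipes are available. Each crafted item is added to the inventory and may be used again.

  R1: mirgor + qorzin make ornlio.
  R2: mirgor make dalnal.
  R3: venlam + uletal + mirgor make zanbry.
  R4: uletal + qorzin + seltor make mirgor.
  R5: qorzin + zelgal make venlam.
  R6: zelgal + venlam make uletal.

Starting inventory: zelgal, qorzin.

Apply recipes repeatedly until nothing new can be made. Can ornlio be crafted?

ornlio would need mirgor and qorzin (R1), but mirgor is never obtained.

No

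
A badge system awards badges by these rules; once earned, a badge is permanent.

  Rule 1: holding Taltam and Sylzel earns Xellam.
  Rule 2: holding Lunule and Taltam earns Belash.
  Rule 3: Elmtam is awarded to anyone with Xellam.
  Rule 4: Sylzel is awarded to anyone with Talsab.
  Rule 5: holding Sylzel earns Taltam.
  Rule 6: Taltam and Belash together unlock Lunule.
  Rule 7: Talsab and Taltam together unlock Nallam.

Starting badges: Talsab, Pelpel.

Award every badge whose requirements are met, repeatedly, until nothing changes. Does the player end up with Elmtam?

With Talsab, Sylzel is earned (Rule 4).
With Sylzel, Taltam is earned (Rule 5).
With Taltam and Sylzel, Xellam is earned (Rule 1).
With Xellam, Elmtam is earned (Rule 3).

Yes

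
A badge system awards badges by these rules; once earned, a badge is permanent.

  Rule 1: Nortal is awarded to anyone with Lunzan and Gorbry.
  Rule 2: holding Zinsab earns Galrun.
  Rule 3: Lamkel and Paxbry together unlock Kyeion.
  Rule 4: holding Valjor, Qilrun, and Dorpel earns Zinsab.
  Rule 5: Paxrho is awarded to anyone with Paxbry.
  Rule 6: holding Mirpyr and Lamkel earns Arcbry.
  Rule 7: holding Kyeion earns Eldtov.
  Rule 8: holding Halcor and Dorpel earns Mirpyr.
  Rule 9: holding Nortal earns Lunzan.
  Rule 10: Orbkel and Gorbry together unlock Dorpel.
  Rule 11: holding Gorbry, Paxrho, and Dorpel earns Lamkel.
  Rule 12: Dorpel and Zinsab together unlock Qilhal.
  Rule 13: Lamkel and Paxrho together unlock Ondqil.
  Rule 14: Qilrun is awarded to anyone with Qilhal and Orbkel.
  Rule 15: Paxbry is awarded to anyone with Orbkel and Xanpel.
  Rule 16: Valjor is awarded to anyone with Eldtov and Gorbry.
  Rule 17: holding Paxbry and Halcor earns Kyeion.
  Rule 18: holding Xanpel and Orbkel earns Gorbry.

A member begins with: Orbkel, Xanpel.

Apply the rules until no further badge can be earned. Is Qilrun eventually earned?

No

Qilrun would need Qilhal and Orbkel (Rule 14), but Qilhal is never earned.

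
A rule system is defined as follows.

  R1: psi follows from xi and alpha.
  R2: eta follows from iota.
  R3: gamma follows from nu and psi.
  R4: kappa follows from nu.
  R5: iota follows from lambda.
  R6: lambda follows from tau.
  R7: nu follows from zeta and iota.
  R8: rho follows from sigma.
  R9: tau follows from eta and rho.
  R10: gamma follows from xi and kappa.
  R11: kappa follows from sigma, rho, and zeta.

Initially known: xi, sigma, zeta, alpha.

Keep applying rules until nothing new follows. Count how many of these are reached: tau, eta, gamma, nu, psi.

2

sigma holds, so rho follows (R8).
xi and alpha hold, so psi follows (R1).
From sigma, rho, and zeta, R11 gives kappa.
From xi and kappa, R10 gives gamma.
tau would need eta and rho (R9), but eta is never established.
eta would need iota (R2), but iota is never established.
gamma: reached.
nu would need zeta and iota (R7), but iota is never established.
psi: reached.
Reached: gamma and psi — 2 of the 5.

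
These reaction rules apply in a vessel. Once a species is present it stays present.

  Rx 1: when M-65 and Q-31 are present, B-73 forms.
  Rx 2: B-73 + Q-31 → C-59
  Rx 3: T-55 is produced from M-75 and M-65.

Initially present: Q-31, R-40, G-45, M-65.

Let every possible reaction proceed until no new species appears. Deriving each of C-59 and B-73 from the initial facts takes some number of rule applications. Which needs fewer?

B-73

B-73: M-65 and Q-31 present → B-73 forms (Rx 1). [1 rule application]
C-59: M-65 and Q-31 present → B-73 forms (Rx 1). B-73 and Q-31 present → C-59 forms (Rx 2). [2 rule applications]
B-73 needs fewer.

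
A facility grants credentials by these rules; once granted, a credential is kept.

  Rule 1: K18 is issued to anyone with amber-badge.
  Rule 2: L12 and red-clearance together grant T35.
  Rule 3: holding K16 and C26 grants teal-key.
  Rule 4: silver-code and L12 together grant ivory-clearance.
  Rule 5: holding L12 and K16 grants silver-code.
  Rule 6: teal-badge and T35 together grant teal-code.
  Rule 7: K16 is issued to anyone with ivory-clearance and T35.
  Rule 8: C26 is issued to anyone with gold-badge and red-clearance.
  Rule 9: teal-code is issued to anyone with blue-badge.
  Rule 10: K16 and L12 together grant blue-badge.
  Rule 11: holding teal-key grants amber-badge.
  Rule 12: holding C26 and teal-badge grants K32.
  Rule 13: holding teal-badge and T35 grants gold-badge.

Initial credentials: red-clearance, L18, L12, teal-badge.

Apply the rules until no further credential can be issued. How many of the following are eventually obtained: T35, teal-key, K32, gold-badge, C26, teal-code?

Holding L12 and red-clearance grants T35 (Rule 2).
Holding teal-badge and T35 grants teal-code (Rule 6).
Holding teal-badge and T35 grants gold-badge (Rule 13).
Holding gold-badge and red-clearance grants C26 (Rule 8).
Holding C26 and teal-badge grants K32 (Rule 12).
T35: reached.
teal-key would need K16 and C26 (Rule 3), but K16 is never granted.
K32: reached.
gold-badge: reached.
C26: reached.
teal-code: reached.
Reached: T35, K32, gold-badge, C26, and teal-code — 5 of the 6.

5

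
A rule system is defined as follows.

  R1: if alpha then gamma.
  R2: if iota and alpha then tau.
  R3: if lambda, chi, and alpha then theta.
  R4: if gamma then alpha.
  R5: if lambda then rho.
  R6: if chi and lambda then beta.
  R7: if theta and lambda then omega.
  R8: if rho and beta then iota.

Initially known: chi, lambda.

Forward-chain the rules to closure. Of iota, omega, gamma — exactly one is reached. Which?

iota

chi and lambda hold, so beta follows (R6).
From lambda, R5 gives rho.
rho and beta hold, so iota follows (R8).
gamma would need alpha (R1), but alpha is never established. omega would need theta and lambda (R7), but theta is never established.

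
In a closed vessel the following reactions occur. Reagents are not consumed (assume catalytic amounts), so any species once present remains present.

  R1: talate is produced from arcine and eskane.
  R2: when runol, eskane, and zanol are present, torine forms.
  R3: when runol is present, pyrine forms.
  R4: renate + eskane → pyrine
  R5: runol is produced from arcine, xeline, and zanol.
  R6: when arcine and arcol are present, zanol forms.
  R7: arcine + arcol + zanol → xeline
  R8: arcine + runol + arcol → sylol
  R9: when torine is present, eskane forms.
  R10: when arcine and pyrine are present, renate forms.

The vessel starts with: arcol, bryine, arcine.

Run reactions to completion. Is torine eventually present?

No

torine would need runol, eskane, and zanol (R2), but eskane never forms.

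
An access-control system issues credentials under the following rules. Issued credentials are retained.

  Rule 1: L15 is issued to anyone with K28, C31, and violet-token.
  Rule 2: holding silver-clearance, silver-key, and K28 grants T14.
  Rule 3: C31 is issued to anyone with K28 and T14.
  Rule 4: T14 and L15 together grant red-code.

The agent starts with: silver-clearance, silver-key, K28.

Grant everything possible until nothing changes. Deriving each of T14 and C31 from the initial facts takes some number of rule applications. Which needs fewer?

T14

T14: Holding silver-clearance, silver-key, and K28 grants T14 (Rule 2). [1 rule application]
C31: Holding silver-clearance, silver-key, and K28 grants T14 (Rule 2). Holding K28 and T14 grants C31 (Rule 3). [2 rule applications]
T14 needs fewer.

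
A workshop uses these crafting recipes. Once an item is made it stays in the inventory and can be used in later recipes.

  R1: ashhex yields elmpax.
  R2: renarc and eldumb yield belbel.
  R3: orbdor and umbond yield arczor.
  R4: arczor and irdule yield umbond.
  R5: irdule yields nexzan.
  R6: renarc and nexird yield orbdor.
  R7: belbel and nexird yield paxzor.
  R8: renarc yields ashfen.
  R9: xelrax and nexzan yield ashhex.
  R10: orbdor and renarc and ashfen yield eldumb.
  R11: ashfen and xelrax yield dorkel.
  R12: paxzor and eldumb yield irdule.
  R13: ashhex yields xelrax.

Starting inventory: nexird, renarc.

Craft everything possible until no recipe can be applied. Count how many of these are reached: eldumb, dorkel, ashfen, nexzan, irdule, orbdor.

5

renarc and nexird → orbdor (R6).
renarc → ashfen (R8).
Using R10, orbdor, renarc, and ashfen make eldumb.
renarc and eldumb → belbel (R2).
Using R7, belbel and nexird make paxzor.
paxzor and eldumb → irdule (R12).
Using R5, irdule makes nexzan.
eldumb: reached.
dorkel would need ashfen and xelrax (R11), but xelrax is never obtained.
ashfen: reached.
nexzan: reached.
irdule: reached.
orbdor: reached.
Reached: eldumb, ashfen, nexzan, irdule, and orbdor — 5 of the 6.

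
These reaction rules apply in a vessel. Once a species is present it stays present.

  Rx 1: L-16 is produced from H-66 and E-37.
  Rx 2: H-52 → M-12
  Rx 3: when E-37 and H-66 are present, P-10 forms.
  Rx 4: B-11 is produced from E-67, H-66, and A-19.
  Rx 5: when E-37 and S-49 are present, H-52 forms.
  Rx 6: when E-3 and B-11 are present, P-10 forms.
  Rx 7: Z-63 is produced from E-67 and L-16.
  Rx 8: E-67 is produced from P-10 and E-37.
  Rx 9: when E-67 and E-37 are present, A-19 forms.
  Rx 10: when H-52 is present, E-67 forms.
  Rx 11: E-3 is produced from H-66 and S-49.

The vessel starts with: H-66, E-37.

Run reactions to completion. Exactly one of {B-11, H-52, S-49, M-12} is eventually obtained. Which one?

B-11

E-37 and H-66 present → P-10 forms (Rx 3).
P-10 and E-37 present → E-67 forms (Rx 8).
E-67 and E-37 present → A-19 forms (Rx 9).
E-67, H-66, and A-19 present → B-11 forms (Rx 4).
M-12 would need H-52 (Rx 2), but H-52 never forms. H-52 would need E-37 and S-49 (Rx 5), but S-49 never forms. No rule produces S-49, and it is not given.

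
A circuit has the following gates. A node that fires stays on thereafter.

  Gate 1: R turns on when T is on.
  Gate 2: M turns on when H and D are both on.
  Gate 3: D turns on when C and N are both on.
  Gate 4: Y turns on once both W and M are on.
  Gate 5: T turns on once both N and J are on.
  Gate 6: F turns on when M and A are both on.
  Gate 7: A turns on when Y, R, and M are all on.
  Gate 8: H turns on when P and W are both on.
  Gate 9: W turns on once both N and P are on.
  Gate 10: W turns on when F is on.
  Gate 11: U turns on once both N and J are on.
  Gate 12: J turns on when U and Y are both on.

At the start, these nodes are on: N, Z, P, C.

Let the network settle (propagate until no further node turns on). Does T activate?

T would need N and J (Gate 5), but J never turns on.

No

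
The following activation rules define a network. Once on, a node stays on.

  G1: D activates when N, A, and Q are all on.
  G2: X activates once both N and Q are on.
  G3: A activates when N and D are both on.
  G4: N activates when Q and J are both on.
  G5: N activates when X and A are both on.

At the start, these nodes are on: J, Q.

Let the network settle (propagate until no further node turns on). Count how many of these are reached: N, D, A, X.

2

Q and J are on, so N activates (G4).
G2: N and Q on → X on.
N: reached.
D would need N, A, and Q (G1), but A never turns on.
A would need N and D (G3), but D never turns on.
X: reached.
Reached: N and X — 2 of the 4.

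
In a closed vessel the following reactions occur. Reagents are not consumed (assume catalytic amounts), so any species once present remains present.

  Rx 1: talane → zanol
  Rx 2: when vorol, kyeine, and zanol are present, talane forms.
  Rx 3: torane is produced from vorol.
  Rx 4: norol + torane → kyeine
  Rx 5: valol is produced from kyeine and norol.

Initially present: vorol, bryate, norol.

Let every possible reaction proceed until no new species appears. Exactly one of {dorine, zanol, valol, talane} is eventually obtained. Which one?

vorol present → torane forms (Rx 3).
norol and torane present → kyeine forms (Rx 4).
kyeine and norol present → valol forms (Rx 5).
zanol would need talane (Rx 1), but talane never forms. talane would need vorol, kyeine, and zanol (Rx 2), but zanol never forms. No rule produces dorine, and it is not given.

valol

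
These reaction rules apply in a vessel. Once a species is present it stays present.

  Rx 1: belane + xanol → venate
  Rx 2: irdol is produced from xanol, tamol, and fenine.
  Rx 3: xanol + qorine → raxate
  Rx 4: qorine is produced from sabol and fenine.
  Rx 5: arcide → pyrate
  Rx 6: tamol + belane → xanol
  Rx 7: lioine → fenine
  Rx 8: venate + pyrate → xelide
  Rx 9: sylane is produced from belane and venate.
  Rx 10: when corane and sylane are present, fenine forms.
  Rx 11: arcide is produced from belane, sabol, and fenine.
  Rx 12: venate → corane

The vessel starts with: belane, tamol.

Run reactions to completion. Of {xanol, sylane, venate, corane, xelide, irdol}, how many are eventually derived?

tamol and belane present → xanol forms (Rx 6).
belane and xanol present → venate forms (Rx 1).
belane and venate present → sylane forms (Rx 9).
venate present → corane forms (Rx 12).
corane and sylane present → fenine forms (Rx 10).
xanol, tamol, and fenine present → irdol forms (Rx 2).
xanol: reached.
sylane: reached.
venate: reached.
corane: reached.
xelide would need venate and pyrate (Rx 8), but pyrate never forms.
irdol: reached.
Reached: xanol, sylane, venate, corane, and irdol — 5 of the 6.

5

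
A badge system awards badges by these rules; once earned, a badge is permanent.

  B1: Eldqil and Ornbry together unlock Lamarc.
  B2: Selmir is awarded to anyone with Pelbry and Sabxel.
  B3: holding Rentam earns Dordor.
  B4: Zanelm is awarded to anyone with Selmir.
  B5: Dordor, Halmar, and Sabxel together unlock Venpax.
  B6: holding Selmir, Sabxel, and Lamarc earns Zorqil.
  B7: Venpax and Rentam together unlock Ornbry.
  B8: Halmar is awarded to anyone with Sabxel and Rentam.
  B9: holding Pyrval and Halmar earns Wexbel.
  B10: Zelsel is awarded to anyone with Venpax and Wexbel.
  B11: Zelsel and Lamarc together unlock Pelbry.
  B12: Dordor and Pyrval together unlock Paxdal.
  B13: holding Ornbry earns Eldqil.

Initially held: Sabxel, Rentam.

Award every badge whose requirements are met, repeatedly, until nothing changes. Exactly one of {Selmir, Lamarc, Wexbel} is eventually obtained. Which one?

Lamarc

With Sabxel and Rentam, Halmar is earned (B8).
With Rentam, Dordor is earned (B3).
With Dordor, Halmar, and Sabxel, Venpax is earned (B5).
With Venpax and Rentam, Ornbry is earned (B7).
With Ornbry, Eldqil is earned (B13).
With Eldqil and Ornbry, Lamarc is earned (B1).
Selmir would need Pelbry and Sabxel (B2), but Pelbry is never earned. Wexbel would need Pyrval and Halmar (B9), but Pyrval is never earned.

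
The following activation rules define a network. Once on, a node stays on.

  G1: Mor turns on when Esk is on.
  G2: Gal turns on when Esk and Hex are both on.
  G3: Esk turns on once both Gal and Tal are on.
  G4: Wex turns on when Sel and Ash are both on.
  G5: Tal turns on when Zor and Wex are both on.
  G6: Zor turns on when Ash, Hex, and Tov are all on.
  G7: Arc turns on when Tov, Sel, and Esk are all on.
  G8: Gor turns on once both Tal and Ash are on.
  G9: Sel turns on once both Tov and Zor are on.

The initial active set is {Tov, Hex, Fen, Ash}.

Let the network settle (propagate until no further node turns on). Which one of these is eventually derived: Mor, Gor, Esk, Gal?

G6: Ash, Hex, and Tov on → Zor on.
Tov and Zor are on, so Sel turns on (G9).
G4: Sel and Ash on → Wex on.
Zor and Wex are on, so Tal turns on (G5).
G8: Tal and Ash on → Gor on.
Mor would need Esk (G1), but Esk never turns on. Gal would need Esk and Hex (G2), but Esk never turns on. Esk would need Gal and Tal (G3), but Gal never turns on.

Gor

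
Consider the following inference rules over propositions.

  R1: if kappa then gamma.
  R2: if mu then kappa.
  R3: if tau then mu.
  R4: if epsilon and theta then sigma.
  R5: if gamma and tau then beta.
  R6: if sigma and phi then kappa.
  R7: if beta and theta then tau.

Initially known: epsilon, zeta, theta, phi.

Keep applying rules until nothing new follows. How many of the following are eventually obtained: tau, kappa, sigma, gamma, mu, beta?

3

From epsilon and theta, R4 gives sigma.
From sigma and phi, R6 gives kappa.
From kappa, R1 gives gamma.
tau would need beta and theta (R7), but beta is never established.
kappa: reached.
sigma: reached.
gamma: reached.
mu would need tau (R3), but tau is never established.
beta would need gamma and tau (R5), but tau is never established.
Reached: kappa, sigma, and gamma — 3 of the 6.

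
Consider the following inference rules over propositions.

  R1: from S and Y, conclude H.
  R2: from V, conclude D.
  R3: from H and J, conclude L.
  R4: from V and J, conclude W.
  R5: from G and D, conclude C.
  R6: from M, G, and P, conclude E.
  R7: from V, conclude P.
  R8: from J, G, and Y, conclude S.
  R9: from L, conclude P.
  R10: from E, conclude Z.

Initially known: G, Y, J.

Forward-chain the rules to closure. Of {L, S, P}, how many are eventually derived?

3

J, G, and Y hold, so S follows (R8).
S and Y hold, so H follows (R1).
H and J hold, so L follows (R3).
L holds, so P follows (R9).
L: reached.
S: reached.
P: reached.
All 3 are reached.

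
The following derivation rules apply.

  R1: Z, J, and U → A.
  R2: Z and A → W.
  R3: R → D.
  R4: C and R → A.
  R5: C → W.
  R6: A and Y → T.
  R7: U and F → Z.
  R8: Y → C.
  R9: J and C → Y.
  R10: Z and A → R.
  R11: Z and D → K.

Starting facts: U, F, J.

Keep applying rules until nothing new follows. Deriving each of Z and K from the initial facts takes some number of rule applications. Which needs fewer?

Z: From U and F, R7 gives Z. [1 rule application]
K: From U and F, R7 gives Z. From Z, J, and U, R1 gives A. From Z and A, R10 gives R. From R, R3 gives D. From Z and D, R11 gives K. [5 rule applications]
Z needs fewer.

Z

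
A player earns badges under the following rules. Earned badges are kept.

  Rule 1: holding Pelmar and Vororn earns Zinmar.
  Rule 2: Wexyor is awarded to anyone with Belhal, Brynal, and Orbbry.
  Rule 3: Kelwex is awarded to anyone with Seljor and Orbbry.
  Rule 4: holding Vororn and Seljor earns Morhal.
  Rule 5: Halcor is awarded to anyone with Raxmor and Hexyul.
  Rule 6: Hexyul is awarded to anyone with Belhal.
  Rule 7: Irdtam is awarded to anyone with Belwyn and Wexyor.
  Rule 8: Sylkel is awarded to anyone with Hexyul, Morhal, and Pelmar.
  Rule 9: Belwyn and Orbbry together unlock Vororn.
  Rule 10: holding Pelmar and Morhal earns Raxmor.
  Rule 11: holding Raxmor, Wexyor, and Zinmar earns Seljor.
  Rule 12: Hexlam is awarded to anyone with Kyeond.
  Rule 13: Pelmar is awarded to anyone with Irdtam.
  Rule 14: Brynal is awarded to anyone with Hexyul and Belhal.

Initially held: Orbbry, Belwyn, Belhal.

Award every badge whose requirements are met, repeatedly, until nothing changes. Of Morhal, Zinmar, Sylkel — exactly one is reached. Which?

With Belhal, Hexyul is earned (Rule 6).
With Belwyn and Orbbry, Vororn is earned (Rule 9).
With Hexyul and Belhal, Brynal is earned (Rule 14).
With Belhal, Brynal, and Orbbry, Wexyor is earned (Rule 2).
With Belwyn and Wexyor, Irdtam is earned (Rule 7).
With Irdtam, Pelmar is earned (Rule 13).
With Pelmar and Vororn, Zinmar is earned (Rule 1).
Sylkel would need Hexyul, Morhal, and Pelmar (Rule 8), but Morhal is never earned. Morhal would need Vororn and Seljor (Rule 4), but Seljor is never earned.

Zinmar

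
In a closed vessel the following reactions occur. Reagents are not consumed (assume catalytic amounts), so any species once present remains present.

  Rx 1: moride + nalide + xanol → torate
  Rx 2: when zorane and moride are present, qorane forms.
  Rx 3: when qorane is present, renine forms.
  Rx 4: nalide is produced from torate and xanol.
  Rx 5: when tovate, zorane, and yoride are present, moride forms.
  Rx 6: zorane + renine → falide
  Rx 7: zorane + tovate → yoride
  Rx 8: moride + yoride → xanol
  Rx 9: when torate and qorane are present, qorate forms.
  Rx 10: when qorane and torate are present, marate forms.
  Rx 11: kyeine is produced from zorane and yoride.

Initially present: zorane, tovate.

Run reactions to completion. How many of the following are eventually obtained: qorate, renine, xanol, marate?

2

zorane and tovate present → yoride forms (Rx 7).
tovate, zorane, and yoride present → moride forms (Rx 5).
zorane and moride present → qorane forms (Rx 2).
moride and yoride present → xanol forms (Rx 8).
qorane present → renine forms (Rx 3).
qorate would need torate and qorane (Rx 9), but torate never forms.
renine: reached.
xanol: reached.
marate would need qorane and torate (Rx 10), but torate never forms.
Reached: renine and xanol — 2 of the 4.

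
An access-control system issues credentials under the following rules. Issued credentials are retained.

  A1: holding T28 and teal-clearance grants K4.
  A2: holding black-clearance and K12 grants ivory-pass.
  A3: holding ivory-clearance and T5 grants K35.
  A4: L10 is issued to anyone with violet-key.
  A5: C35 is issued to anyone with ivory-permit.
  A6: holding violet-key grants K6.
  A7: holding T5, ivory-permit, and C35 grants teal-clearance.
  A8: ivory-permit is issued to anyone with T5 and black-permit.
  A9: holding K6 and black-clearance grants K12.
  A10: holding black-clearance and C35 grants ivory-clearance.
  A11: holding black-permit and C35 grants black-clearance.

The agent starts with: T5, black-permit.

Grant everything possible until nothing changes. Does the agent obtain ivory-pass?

No

ivory-pass would need black-clearance and K12 (A2), but K12 is never granted.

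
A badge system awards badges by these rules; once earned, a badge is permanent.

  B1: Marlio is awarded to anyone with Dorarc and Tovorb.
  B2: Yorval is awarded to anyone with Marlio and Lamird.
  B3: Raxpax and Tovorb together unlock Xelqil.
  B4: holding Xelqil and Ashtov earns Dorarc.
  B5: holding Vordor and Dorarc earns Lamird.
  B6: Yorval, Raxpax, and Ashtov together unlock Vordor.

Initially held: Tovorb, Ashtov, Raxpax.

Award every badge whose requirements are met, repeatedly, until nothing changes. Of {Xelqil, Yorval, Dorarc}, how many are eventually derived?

2

With Raxpax and Tovorb, Xelqil is earned (B3).
With Xelqil and Ashtov, Dorarc is earned (B4).
Xelqil: reached.
Yorval would need Marlio and Lamird (B2), but Lamird is never earned.
Dorarc: reached.
Reached: Xelqil and Dorarc — 2 of the 3.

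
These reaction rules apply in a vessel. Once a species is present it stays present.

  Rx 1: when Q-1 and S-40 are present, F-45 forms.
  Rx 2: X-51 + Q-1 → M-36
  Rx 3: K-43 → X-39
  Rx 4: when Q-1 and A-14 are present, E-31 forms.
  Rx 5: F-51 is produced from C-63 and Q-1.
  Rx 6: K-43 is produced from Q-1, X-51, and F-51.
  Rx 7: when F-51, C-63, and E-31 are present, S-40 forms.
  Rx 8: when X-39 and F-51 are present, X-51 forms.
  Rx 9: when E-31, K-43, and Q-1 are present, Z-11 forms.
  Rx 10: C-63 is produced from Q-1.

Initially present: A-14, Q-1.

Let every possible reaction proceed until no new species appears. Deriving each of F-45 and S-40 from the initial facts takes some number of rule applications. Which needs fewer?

S-40

S-40: Q-1 present → C-63 forms (Rx 10). Q-1 and A-14 present → E-31 forms (Rx 4). C-63 and Q-1 present → F-51 forms (Rx 5). F-51, C-63, and E-31 present → S-40 forms (Rx 7). [4 rule applications]
F-45: Q-1 present → C-63 forms (Rx 10). Q-1 and A-14 present → E-31 forms (Rx 4). C-63 and Q-1 present → F-51 forms (Rx 5). F-51, C-63, and E-31 present → S-40 forms (Rx 7). Q-1 and S-40 present → F-45 forms (Rx 1). [5 rule applications]
S-40 needs fewer.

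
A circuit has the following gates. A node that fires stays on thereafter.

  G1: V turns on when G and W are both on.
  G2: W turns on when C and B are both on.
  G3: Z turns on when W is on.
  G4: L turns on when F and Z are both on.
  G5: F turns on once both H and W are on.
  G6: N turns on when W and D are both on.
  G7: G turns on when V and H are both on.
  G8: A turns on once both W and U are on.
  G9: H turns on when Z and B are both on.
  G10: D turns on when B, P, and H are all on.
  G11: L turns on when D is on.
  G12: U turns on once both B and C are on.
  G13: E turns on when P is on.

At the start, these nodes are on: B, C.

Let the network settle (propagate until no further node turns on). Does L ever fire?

Yes

G2: C and B on → W on.
G3: W on → Z on.
Z and B are on, so H turns on (G9).
H and W are on, so F turns on (G5).
G4: F and Z on → L on.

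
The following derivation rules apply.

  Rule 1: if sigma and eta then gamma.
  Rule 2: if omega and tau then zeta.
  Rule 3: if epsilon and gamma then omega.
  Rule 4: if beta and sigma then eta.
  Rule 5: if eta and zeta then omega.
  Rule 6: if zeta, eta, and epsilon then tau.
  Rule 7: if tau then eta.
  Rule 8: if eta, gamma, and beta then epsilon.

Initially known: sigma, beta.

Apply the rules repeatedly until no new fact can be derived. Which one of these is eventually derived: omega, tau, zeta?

beta and sigma hold, so eta follows (Rule 4).
From sigma and eta, Rule 1 gives gamma.
From eta, gamma, and beta, Rule 8 gives epsilon.
From epsilon and gamma, Rule 3 gives omega.
tau would need zeta, eta, and epsilon (Rule 6), but zeta is never established. zeta would need omega and tau (Rule 2), but tau is never established.

omega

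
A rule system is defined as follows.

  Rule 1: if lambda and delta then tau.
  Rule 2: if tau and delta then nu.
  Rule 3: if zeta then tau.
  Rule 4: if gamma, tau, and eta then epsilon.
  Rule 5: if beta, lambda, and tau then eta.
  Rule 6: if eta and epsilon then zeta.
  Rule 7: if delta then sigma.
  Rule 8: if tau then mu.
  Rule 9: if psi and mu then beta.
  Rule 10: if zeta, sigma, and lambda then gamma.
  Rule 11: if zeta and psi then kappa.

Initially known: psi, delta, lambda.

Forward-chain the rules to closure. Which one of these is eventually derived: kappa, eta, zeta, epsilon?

eta

From lambda and delta, Rule 1 gives tau.
tau holds, so mu follows (Rule 8).
psi and mu hold, so beta follows (Rule 9).
beta, lambda, and tau hold, so eta follows (Rule 5).
epsilon would need gamma, tau, and eta (Rule 4), but gamma is never established. kappa would need zeta and psi (Rule 11), but zeta is never established. zeta would need eta and epsilon (Rule 6), but epsilon is never established.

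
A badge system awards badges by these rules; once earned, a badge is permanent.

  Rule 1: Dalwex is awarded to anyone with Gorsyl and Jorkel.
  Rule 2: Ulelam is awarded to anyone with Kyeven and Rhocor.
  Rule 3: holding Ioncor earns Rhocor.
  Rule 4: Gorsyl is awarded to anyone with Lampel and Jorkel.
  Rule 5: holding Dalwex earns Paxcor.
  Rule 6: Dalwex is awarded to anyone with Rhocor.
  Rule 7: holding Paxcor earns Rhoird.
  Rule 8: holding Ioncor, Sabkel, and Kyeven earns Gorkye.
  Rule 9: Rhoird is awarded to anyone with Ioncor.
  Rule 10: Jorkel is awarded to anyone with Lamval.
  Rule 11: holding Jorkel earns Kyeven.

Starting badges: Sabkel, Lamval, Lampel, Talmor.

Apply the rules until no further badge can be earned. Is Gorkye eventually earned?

No

Gorkye would need Ioncor, Sabkel, and Kyeven (Rule 8), but Ioncor is never earned.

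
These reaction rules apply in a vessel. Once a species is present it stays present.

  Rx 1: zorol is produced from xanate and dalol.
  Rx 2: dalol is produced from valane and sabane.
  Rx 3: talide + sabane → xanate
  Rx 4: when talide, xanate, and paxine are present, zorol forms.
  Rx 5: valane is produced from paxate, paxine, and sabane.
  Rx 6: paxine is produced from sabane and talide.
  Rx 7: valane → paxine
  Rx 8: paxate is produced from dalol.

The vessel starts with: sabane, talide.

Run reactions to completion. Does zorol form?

talide and sabane present → xanate forms (Rx 3).
sabane and talide present → paxine forms (Rx 6).
talide, xanate, and paxine present → zorol forms (Rx 4).

Yes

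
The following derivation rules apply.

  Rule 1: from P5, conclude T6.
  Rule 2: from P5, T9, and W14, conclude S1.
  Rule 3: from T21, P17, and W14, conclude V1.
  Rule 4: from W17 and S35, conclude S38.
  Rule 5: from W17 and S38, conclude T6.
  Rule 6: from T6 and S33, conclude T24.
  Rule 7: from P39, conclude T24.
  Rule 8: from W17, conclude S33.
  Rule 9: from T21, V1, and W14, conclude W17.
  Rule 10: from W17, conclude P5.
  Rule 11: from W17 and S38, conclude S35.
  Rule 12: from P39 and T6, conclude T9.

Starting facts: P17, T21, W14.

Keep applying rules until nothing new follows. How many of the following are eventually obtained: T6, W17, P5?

3

From T21, P17, and W14, Rule 3 gives V1.
From T21, V1, and W14, Rule 9 gives W17.
W17 holds, so P5 follows (Rule 10).
P5 holds, so T6 follows (Rule 1).
T6: reached.
W17: reached.
P5: reached.
All 3 are reached.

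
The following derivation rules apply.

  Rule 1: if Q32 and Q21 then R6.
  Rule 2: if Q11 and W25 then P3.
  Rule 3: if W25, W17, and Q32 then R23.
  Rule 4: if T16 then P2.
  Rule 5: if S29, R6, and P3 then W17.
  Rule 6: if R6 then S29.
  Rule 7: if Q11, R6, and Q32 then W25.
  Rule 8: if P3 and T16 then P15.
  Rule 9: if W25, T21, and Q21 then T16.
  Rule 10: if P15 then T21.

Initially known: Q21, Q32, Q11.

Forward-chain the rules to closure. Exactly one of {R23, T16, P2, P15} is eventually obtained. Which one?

R23

Q32 and Q21 hold, so R6 follows (Rule 1).
Q11, R6, and Q32 hold, so W25 follows (Rule 7).
From R6, Rule 6 gives S29.
Q11 and W25 hold, so P3 follows (Rule 2).
From S29, R6, and P3, Rule 5 gives W17.
From W25, W17, and Q32, Rule 3 gives R23.
P2 would need T16 (Rule 4), but T16 is never established. T16 would need W25, T21, and Q21 (Rule 9), but T21 is never established. P15 would need P3 and T16 (Rule 8), but T16 is never established.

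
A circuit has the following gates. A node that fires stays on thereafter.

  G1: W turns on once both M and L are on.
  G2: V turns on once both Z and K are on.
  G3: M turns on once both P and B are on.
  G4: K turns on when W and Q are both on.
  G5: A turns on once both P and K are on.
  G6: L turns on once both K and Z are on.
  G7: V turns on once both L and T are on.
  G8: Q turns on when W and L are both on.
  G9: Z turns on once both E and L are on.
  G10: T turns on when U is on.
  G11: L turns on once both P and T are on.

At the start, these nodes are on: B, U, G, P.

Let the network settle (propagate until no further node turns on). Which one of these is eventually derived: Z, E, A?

G3: P and B on → M on.
U is on, so T turns on (G10).
G11: P and T on → L on.
M and L are on, so W turns on (G1).
W and L are on, so Q turns on (G8).
G4: W and Q on → K on.
P and K are on, so A turns on (G5).
Z would need E and L (G9), but E never turns on. No rule produces E, and it is not given.

A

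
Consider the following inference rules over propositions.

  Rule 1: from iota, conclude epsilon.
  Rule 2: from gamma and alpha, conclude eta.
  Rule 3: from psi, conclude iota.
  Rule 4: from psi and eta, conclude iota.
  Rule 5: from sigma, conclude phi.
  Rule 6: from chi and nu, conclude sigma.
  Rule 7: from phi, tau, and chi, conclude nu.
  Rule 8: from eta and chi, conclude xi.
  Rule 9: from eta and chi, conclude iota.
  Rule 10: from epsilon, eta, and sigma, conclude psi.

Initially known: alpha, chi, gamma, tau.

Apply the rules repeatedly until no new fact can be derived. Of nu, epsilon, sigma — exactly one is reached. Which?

From gamma and alpha, Rule 2 gives eta.
eta and chi hold, so iota follows (Rule 9).
iota holds, so epsilon follows (Rule 1).
sigma would need chi and nu (Rule 6), but nu is never established. nu would need phi, tau, and chi (Rule 7), but phi is never established.

epsilon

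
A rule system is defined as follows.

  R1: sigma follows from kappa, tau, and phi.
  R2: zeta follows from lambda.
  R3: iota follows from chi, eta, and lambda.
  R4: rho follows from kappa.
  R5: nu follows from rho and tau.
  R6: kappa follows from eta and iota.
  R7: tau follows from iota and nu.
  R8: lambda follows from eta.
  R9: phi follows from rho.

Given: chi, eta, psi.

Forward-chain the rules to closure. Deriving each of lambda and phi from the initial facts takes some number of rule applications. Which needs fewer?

lambda: From eta, R8 gives lambda. [1 rule application]
phi: eta holds, so lambda follows (R8). From chi, eta, and lambda, R3 gives iota. eta and iota hold, so kappa follows (R6). kappa holds, so rho follows (R4). From rho, R9 gives phi. [5 rule applications]
lambda needs fewer.

lambda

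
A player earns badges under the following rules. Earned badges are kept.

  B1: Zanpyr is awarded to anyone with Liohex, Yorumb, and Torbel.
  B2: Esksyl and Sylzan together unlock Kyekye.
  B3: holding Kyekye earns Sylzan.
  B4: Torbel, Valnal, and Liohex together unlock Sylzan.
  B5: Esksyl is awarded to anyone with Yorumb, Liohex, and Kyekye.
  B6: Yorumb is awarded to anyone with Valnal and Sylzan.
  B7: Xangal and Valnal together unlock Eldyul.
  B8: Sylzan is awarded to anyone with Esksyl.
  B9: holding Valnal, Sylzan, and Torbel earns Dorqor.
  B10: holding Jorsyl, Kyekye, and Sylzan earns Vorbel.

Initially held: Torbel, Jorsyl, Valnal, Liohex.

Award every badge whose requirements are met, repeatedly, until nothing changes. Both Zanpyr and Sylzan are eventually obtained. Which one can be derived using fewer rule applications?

Sylzan

Sylzan: With Torbel, Valnal, and Liohex, Sylzan is earned (B4). [1 rule application]
Zanpyr: With Torbel, Valnal, and Liohex, Sylzan is earned (B4). With Valnal and Sylzan, Yorumb is earned (B6). With Liohex, Yorumb, and Torbel, Zanpyr is earned (B1). [3 rule applications]
Sylzan needs fewer.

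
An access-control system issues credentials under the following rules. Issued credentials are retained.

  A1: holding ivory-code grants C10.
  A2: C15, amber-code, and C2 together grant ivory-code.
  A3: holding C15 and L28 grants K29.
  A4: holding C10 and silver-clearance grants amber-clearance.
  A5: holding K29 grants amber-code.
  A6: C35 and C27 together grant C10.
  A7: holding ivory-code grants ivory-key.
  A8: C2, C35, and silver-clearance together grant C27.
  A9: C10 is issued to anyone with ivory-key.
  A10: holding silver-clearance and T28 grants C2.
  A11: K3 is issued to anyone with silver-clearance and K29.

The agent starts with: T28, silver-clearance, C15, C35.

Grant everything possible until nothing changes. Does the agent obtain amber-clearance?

Yes

Holding silver-clearance and T28 grants C2 (A10).
Holding C2, C35, and silver-clearance grants C27 (A8).
Holding C35 and C27 grants C10 (A6).
Holding C10 and silver-clearance grants amber-clearance (A4).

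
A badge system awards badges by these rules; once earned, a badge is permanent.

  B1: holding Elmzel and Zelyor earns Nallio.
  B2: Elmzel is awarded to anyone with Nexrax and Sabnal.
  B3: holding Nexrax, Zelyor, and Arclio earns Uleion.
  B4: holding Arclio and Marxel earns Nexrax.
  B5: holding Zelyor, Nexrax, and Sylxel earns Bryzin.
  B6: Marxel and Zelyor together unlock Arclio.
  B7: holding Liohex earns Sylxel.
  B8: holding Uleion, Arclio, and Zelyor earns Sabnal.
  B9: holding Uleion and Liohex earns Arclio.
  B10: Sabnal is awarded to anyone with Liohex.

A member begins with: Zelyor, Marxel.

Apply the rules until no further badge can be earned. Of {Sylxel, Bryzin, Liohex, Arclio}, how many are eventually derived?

With Marxel and Zelyor, Arclio is earned (B6).
Sylxel would need Liohex (B7), but Liohex is never earned.
Bryzin would need Zelyor, Nexrax, and Sylxel (B5), but Sylxel is never earned.
No rule produces Liohex, and it is not given.
Arclio: reached.
Reached: Arclio — 1 of the 4.

1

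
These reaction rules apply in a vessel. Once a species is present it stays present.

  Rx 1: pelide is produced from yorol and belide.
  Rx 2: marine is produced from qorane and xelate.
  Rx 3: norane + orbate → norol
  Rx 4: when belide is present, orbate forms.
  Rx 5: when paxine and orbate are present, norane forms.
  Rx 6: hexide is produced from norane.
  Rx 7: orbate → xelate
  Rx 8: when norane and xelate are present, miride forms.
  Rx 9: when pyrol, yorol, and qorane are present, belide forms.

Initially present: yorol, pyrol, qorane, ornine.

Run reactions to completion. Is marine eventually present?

pyrol, yorol, and qorane present → belide forms (Rx 9).
belide present → orbate forms (Rx 4).
orbate present → xelate forms (Rx 7).
qorane and xelate present → marine forms (Rx 2).

Yes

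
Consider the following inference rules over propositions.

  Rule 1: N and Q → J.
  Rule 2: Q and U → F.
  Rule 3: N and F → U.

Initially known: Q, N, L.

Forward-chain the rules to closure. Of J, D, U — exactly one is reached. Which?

J

N and Q hold, so J follows (Rule 1).
No rule produces D, and it is not given. U would need N and F (Rule 3), but F is never established.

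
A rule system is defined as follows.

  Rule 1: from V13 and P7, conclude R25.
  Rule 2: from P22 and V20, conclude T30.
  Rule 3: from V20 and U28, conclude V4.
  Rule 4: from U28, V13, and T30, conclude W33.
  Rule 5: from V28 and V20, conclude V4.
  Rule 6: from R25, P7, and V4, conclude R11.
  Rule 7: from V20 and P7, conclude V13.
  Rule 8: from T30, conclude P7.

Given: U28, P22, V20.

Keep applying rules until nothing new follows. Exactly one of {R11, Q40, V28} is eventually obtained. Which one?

R11

P22 and V20 hold, so T30 follows (Rule 2).
From V20 and U28, Rule 3 gives V4.
From T30, Rule 8 gives P7.
From V20 and P7, Rule 7 gives V13.
V13 and P7 hold, so R25 follows (Rule 1).
From R25, P7, and V4, Rule 6 gives R11.
No rule produces V28, and it is not given. No rule produces Q40, and it is not given.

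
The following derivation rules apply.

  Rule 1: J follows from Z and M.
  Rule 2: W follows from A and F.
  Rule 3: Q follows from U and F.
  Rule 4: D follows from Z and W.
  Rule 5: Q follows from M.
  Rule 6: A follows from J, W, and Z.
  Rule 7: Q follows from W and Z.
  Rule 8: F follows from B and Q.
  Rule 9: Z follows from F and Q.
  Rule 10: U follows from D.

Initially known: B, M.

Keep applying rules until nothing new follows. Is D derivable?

No

D would need Z and W (Rule 4), but W is never established.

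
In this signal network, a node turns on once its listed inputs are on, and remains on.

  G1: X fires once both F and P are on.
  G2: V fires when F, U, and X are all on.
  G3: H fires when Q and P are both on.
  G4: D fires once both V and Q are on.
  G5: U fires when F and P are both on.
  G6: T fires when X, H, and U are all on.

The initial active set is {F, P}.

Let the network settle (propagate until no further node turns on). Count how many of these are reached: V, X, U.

F and P are on, so U fires (G5).
F and P are on, so X fires (G1).
F, U, and X are on, so V fires (G2).
V: reached.
X: reached.
U: reached.
All 3 are reached.

3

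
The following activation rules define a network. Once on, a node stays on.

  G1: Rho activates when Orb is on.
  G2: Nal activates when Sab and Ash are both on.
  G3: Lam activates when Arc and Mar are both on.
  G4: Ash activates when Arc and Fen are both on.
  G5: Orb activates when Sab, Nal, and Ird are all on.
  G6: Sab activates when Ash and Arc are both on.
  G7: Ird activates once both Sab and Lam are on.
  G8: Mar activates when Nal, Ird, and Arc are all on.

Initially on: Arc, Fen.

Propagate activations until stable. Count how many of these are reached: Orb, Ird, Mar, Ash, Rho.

1

Arc and Fen are on, so Ash activates (G4).
Orb would need Sab, Nal, and Ird (G5), but Ird never turns on.
Ird would need Sab and Lam (G7), but Lam never turns on.
Mar would need Nal, Ird, and Arc (G8), but Ird never turns on.
Ash: reached.
Rho would need Orb (G1), but Orb never turns on.
Reached: Ash — 1 of the 5.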